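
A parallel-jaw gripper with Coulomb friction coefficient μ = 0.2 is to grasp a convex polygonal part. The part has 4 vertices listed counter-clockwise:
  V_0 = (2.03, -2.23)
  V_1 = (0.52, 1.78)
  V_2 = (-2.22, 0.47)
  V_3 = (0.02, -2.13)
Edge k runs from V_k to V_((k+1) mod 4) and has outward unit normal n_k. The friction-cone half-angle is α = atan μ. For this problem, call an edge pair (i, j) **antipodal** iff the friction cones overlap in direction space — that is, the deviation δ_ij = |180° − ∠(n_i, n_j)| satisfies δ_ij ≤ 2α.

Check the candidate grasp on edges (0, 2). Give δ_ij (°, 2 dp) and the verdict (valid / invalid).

α = atan 0.2 = 11.31°;  2α = 22.62°
edge 0: e_0 = (-1.51, +4.01);  n_0 = (+0.9358, +0.3524)
edge 2: e_2 = (+2.24, -2.60);  n_2 = (-0.7576, -0.6527)
∠(n_0, n_2) = 159.89°
δ = |180° − 159.89°| = 20.11°
20.11° ≤ 2α = 22.62°  →  valid

δ = 20.11°, valid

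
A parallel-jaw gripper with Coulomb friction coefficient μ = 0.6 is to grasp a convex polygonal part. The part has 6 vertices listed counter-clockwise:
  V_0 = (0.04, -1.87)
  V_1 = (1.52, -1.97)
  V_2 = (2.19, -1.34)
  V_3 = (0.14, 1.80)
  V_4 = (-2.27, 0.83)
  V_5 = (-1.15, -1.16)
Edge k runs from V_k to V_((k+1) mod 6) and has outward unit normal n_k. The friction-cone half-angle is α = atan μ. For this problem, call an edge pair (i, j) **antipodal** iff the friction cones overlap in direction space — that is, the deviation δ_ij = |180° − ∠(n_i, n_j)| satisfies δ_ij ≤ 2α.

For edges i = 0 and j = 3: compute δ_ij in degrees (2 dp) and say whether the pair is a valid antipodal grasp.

δ = 25.79°, valid

α = atan 0.6 = 30.96°;  2α = 61.93°
edge 0: e_0 = (+1.48, -0.10);  n_0 = (-0.0674, -0.9977)
edge 3: e_3 = (-2.41, -0.97);  n_3 = (-0.3734, +0.9277)
∠(n_0, n_3) = 154.21°
δ = |180° − 154.21°| = 25.79°
25.79° ≤ 2α = 61.93°  →  valid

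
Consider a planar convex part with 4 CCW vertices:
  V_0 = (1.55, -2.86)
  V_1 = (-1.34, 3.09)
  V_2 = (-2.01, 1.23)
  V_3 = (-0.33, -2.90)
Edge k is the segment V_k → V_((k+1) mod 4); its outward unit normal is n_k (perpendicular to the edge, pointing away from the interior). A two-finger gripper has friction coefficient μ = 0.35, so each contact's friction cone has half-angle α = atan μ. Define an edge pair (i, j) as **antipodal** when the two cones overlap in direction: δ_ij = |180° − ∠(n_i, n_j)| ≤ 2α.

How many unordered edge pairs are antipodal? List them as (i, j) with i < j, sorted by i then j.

count = 1; pairs: (0,2)

α = atan 0.35 = 19.29°;  2α = 38.58°
n_0 = (+0.8995, +0.4369)
n_1 = (-0.9408, +0.3389)
n_2 = (-0.9263, -0.3768)
n_3 = (+0.0213, -0.9998)
  (0,1): δ = 45.72°  ·
  (0,2): δ = 3.77°  ✓
  (0,3): δ = 65.31°  ·
  (1,2): δ = 138.05°  ·
  (1,3): δ = 68.97°  ·
  (2,3): δ = 110.92°  ·
antipodal pairs: 1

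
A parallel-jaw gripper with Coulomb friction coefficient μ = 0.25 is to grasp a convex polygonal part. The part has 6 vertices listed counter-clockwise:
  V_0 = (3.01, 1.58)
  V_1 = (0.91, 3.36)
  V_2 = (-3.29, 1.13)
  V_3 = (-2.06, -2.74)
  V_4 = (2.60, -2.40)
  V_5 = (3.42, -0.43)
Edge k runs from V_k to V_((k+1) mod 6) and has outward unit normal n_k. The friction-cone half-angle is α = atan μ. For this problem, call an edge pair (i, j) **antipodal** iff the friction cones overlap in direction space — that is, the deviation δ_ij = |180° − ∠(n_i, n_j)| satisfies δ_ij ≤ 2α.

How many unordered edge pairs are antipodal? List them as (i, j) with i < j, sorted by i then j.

α = atan 0.25 = 14.04°;  2α = 28.07°
n_0 = (+0.6466, +0.7628)
n_1 = (-0.4690, +0.8832)
n_2 = (-0.9530, -0.3029)
n_3 = (+0.0728, -0.9973)
n_4 = (+0.9232, -0.3843)
n_5 = (+0.9798, +0.1999)
  (0,1): δ = 111.75°  ·
  (0,2): δ = 32.08°  ·
  (0,3): δ = 44.46°  ·
  (0,4): δ = 107.69°  ·
  (0,5): δ = 141.81°  ·
  (1,2): δ = 100.33°  ·
  (1,3): δ = 23.79°  ✓
  (1,4): δ = 39.43°  ·
  (1,5): δ = 73.56°  ·
  (2,3): δ = 103.46°  ·
  (2,4): δ = 40.23°  ·
  (2,5): δ = 6.10°  ✓
  (3,4): δ = 116.77°  ·
  (3,5): δ = 82.64°  ·
  (4,5): δ = 145.87°  ·
antipodal pairs: 2

count = 2; pairs: (1,3), (2,5)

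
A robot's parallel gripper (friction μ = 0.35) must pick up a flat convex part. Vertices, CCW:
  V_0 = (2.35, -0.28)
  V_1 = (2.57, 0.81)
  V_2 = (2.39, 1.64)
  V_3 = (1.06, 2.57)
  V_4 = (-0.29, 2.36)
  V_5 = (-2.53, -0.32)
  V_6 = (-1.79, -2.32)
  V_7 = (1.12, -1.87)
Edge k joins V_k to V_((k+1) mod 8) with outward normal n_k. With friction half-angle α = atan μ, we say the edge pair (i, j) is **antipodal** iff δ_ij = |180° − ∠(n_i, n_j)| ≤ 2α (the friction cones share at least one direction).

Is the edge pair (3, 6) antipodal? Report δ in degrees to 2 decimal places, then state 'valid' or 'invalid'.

δ = 0.05°, valid

α = atan 0.35 = 19.29°;  2α = 38.58°
edge 3: e_3 = (-1.35, -0.21);  n_3 = (-0.1537, +0.9881)
edge 6: e_6 = (+2.91, +0.45);  n_6 = (+0.1528, -0.9883)
∠(n_3, n_6) = 179.95°
δ = |180° − 179.95°| = 0.05°
0.05° ≤ 2α = 38.58°  →  valid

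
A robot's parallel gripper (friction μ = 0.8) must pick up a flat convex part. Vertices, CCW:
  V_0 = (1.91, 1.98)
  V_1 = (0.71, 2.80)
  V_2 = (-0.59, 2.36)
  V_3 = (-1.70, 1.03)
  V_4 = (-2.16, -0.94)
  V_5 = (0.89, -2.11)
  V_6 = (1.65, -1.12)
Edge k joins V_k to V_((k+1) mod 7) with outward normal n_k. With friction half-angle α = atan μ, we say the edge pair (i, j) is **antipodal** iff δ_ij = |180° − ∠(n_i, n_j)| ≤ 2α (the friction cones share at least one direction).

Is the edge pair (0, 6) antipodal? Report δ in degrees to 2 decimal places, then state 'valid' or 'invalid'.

δ = 119.55°, invalid

α = atan 0.8 = 38.66°;  2α = 77.32°
edge 0: e_0 = (-1.20, +0.82);  n_0 = (+0.5642, +0.8256)
edge 6: e_6 = (+0.26, +3.10);  n_6 = (+0.9965, -0.0836)
∠(n_0, n_6) = 60.45°
δ = |180° − 60.45°| = 119.55°
119.55° > 2α = 77.32°  →  invalid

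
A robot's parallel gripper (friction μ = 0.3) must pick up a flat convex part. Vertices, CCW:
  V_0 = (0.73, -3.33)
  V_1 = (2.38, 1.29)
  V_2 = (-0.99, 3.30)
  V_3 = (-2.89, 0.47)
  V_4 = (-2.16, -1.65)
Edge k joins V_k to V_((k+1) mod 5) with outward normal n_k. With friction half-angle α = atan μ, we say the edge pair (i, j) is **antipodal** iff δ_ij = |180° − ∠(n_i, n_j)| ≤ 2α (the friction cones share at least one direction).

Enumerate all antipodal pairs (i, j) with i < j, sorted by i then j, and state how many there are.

count = 2; pairs: (0,2), (1,4)

α = atan 0.3 = 16.70°;  2α = 33.40°
n_0 = (+0.9417, -0.3363)
n_1 = (+0.5122, +0.8588)
n_2 = (-0.8302, +0.5574)
n_3 = (-0.9455, -0.3256)
n_4 = (-0.5026, -0.8645)
  (0,1): δ = 101.16°  ·
  (0,2): δ = 14.22°  ✓
  (0,3): δ = 38.65°  ·
  (0,4): δ = 79.48°  ·
  (1,2): δ = 93.06°  ·
  (1,3): δ = 40.19°  ·
  (1,4): δ = 0.64°  ✓
  (2,3): δ = 127.12°  ·
  (2,4): δ = 86.29°  ·
  (3,4): δ = 139.17°  ·
antipodal pairs: 2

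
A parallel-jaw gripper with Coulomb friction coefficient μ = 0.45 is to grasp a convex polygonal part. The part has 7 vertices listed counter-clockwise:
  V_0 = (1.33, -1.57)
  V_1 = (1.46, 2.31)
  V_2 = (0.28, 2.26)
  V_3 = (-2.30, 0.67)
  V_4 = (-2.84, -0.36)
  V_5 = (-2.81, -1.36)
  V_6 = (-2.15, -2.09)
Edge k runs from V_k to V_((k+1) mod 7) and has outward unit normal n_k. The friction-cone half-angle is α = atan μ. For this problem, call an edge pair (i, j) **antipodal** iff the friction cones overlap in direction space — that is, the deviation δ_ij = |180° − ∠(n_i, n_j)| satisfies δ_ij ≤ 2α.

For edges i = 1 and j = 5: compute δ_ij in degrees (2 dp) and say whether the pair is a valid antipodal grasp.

δ = 50.31°, invalid

α = atan 0.45 = 24.23°;  2α = 48.46°
edge 1: e_1 = (-1.18, -0.05);  n_1 = (-0.0423, +0.9991)
edge 5: e_5 = (+0.66, -0.73);  n_5 = (-0.7418, -0.6706)
∠(n_1, n_5) = 129.69°
δ = |180° − 129.69°| = 50.31°
50.31° > 2α = 48.46°  →  invalid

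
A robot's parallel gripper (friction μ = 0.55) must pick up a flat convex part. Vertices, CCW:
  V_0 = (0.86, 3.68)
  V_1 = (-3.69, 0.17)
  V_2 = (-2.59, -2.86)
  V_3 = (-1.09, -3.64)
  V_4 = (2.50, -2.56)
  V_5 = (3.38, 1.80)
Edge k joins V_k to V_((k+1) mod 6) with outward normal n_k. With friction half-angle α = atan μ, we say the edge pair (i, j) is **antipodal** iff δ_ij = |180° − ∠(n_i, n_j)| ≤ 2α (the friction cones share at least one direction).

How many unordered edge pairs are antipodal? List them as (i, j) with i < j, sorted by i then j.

α = atan 0.55 = 28.81°;  2α = 57.62°
n_0 = (-0.6108, +0.7918)
n_1 = (-0.9400, -0.3412)
n_2 = (-0.4614, -0.8872)
n_3 = (+0.2881, -0.9576)
n_4 = (+0.9802, -0.1978)
n_5 = (+0.5980, +0.8015)
  (0,1): δ = 107.69°  ·
  (0,2): δ = 65.12°  ·
  (0,3): δ = 20.90°  ✓
  (0,4): δ = 40.94°  ✓
  (0,5): δ = 105.63°  ·
  (1,2): δ = 137.43°  ·
  (1,3): δ = 93.21°  ·
  (1,4): δ = 31.36°  ✓
  (1,5): δ = 33.32°  ✓
  (2,3): δ = 135.78°  ·
  (2,4): δ = 73.94°  ·
  (2,5): δ = 9.25°  ✓
  (3,4): δ = 118.15°  ·
  (3,5): δ = 53.47°  ✓
  (4,5): δ = 115.31°  ·
antipodal pairs: 6

count = 6; pairs: (0,3), (0,4), (1,4), (1,5), (2,5), (3,5)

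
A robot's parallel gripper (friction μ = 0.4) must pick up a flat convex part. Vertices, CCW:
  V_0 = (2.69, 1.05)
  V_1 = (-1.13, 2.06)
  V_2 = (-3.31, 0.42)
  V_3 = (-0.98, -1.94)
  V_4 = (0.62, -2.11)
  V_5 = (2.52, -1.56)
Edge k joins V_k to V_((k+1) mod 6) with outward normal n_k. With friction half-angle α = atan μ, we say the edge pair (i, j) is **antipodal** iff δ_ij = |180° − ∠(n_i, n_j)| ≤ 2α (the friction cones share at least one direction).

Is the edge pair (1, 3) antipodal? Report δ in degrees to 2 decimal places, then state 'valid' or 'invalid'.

δ = 43.02°, valid

α = atan 0.4 = 21.80°;  2α = 43.60°
edge 1: e_1 = (-2.18, -1.64);  n_1 = (-0.6012, +0.7991)
edge 3: e_3 = (+1.60, -0.17);  n_3 = (-0.1057, -0.9944)
∠(n_1, n_3) = 136.98°
δ = |180° − 136.98°| = 43.02°
43.02° ≤ 2α = 43.60°  →  valid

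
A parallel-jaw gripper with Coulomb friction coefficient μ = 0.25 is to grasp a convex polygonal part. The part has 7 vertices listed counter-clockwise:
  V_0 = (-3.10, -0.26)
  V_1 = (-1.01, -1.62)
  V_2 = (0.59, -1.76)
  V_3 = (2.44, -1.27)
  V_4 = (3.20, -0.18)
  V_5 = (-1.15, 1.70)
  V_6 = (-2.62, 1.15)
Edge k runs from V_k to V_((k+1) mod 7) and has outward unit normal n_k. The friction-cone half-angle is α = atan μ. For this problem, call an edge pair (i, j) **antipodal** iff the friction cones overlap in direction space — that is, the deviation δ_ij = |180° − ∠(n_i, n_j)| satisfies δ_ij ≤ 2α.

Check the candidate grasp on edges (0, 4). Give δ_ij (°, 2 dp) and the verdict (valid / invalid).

δ = 9.68°, valid

α = atan 0.25 = 14.04°;  2α = 28.07°
edge 0: e_0 = (+2.09, -1.36);  n_0 = (-0.5454, -0.8382)
edge 4: e_4 = (-4.35, +1.88);  n_4 = (+0.3967, +0.9179)
∠(n_0, n_4) = 170.32°
δ = |180° − 170.32°| = 9.68°
9.68° ≤ 2α = 28.07°  →  valid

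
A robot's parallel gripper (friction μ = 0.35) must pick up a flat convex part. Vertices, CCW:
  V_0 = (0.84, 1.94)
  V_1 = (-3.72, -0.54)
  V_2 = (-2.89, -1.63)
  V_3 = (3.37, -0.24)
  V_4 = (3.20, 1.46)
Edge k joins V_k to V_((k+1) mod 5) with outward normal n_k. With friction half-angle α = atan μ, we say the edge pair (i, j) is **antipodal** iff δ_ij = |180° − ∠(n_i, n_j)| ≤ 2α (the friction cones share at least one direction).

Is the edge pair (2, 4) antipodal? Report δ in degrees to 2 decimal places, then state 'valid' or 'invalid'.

δ = 24.02°, valid

α = atan 0.35 = 19.29°;  2α = 38.58°
edge 2: e_2 = (+6.26, +1.39);  n_2 = (+0.2168, -0.9762)
edge 4: e_4 = (-2.36, +0.48);  n_4 = (+0.1993, +0.9799)
∠(n_2, n_4) = 155.98°
δ = |180° − 155.98°| = 24.02°
24.02° ≤ 2α = 38.58°  →  valid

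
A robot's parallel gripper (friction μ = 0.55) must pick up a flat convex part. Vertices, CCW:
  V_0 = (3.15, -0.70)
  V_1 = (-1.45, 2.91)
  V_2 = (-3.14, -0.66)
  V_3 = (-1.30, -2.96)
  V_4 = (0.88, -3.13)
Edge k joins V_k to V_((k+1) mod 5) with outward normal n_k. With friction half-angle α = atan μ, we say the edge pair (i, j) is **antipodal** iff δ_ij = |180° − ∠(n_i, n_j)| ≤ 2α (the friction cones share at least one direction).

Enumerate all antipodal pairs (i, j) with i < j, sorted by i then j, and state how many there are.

count = 3; pairs: (0,2), (0,3), (1,4)

α = atan 0.55 = 28.81°;  2α = 57.62°
n_0 = (+0.6174, +0.7867)
n_1 = (-0.9038, +0.4279)
n_2 = (-0.7809, -0.6247)
n_3 = (-0.0777, -0.9970)
n_4 = (+0.7308, -0.6826)
  (0,1): δ = 77.21°  ·
  (0,2): δ = 13.22°  ✓
  (0,3): δ = 33.67°  ✓
  (0,4): δ = 85.07°  ·
  (1,2): δ = 116.01°  ·
  (1,3): δ = 69.13°  ·
  (1,4): δ = 17.72°  ✓
  (2,3): δ = 133.12°  ·
  (2,4): δ = 81.71°  ·
  (3,4): δ = 128.59°  ·
antipodal pairs: 3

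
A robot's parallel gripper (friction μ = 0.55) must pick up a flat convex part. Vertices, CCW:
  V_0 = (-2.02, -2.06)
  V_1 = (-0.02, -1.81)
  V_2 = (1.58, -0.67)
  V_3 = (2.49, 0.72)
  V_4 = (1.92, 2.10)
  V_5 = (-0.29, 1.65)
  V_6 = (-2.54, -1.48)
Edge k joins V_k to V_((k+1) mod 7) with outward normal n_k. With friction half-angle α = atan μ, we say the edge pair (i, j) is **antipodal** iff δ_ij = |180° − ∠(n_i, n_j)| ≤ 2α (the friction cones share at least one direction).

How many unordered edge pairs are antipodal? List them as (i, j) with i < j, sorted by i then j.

α = atan 0.55 = 28.81°;  2α = 57.62°
n_0 = (+0.1240, -0.9923)
n_1 = (+0.5803, -0.8144)
n_2 = (+0.8367, -0.5477)
n_3 = (+0.9243, +0.3818)
n_4 = (-0.1995, +0.9799)
n_5 = (-0.8120, +0.5837)
n_6 = (-0.7446, -0.6675)
  (0,1): δ = 151.66°  ·
  (0,2): δ = 130.34°  ·
  (0,3): δ = 74.68°  ·
  (0,4): δ = 4.38°  ✓
  (0,5): δ = 47.16°  ✓
  (0,6): δ = 124.75°  ·
  (1,2): δ = 158.68°  ·
  (1,3): δ = 103.03°  ·
  (1,4): δ = 23.96°  ✓
  (1,5): δ = 18.82°  ✓
  (1,6): δ = 96.41°  ·
  (2,3): δ = 124.35°  ·
  (2,4): δ = 45.28°  ✓
  (2,5): δ = 2.50°  ✓
  (2,6): δ = 75.09°  ·
  (3,4): δ = 100.93°  ·
  (3,5): δ = 58.15°  ·
  (3,6): δ = 19.44°  ✓
  (4,5): δ = 137.22°  ·
  (4,6): δ = 59.63°  ·
  (5,6): δ = 102.41°  ·
antipodal pairs: 7

count = 7; pairs: (0,4), (0,5), (1,4), (1,5), (2,4), (2,5), (3,6)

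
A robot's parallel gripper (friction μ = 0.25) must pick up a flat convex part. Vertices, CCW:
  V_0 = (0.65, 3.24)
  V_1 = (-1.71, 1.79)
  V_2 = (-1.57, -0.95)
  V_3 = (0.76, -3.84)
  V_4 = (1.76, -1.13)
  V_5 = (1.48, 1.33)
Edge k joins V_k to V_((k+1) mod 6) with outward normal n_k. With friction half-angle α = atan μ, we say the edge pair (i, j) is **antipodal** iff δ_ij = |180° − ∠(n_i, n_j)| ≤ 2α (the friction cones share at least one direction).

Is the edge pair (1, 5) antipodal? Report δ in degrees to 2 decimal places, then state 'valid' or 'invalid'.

α = atan 0.25 = 14.04°;  2α = 28.07°
edge 1: e_1 = (+0.14, -2.74);  n_1 = (-0.9987, -0.0510)
edge 5: e_5 = (-0.83, +1.91);  n_5 = (+0.9171, +0.3986)
∠(n_1, n_5) = 159.44°
δ = |180° − 159.44°| = 20.56°
20.56° ≤ 2α = 28.07°  →  valid

δ = 20.56°, valid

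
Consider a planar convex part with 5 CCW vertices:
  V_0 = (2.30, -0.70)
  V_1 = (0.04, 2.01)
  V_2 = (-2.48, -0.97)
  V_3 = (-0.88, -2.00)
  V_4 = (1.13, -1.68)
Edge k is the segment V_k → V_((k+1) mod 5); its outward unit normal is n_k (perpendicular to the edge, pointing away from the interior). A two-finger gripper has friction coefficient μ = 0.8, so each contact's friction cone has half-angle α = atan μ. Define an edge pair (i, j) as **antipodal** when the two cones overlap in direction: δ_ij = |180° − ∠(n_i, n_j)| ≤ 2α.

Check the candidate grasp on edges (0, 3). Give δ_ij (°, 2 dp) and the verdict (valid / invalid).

α = atan 0.8 = 38.66°;  2α = 77.32°
edge 0: e_0 = (-2.26, +2.71);  n_0 = (+0.7680, +0.6405)
edge 3: e_3 = (+2.01, +0.32);  n_3 = (+0.1572, -0.9876)
∠(n_0, n_3) = 120.78°
δ = |180° − 120.78°| = 59.22°
59.22° ≤ 2α = 77.32°  →  valid

δ = 59.22°, valid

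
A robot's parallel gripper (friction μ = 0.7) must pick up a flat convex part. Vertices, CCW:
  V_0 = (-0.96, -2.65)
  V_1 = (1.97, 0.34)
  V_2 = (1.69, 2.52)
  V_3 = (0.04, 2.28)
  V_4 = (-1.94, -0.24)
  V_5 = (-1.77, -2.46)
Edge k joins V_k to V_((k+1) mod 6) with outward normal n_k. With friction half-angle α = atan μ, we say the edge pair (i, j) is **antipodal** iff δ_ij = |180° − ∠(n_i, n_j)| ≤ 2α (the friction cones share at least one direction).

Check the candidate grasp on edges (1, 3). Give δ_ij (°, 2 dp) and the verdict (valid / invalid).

α = atan 0.7 = 34.99°;  2α = 69.98°
edge 1: e_1 = (-0.28, +2.18);  n_1 = (+0.9919, +0.1274)
edge 3: e_3 = (-1.98, -2.52);  n_3 = (-0.7863, +0.6178)
∠(n_1, n_3) = 134.52°
δ = |180° − 134.52°| = 45.48°
45.48° ≤ 2α = 69.98°  →  valid

δ = 45.48°, valid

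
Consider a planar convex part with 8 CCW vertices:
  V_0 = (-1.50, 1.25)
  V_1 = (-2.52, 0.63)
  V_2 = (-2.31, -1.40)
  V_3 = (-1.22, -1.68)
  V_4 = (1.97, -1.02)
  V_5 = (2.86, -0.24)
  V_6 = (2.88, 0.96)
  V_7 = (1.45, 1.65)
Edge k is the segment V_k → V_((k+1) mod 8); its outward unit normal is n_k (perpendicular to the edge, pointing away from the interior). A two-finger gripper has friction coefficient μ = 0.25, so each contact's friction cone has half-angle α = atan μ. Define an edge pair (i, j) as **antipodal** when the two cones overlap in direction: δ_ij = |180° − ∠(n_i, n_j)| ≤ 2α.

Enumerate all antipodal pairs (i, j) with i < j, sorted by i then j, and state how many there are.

α = atan 0.25 = 14.04°;  2α = 28.07°
n_0 = (-0.5194, +0.8545)
n_1 = (-0.9947, -0.1029)
n_2 = (-0.2488, -0.9686)
n_3 = (+0.2026, -0.9793)
n_4 = (+0.6591, -0.7521)
n_5 = (+0.9999, -0.0167)
n_6 = (+0.4346, +0.9006)
n_7 = (-0.1344, +0.9909)
  (0,1): δ = 115.39°  ·
  (0,2): δ = 45.70°  ·
  (0,3): δ = 19.60°  ✓
  (0,4): δ = 9.94°  ✓
  (0,5): δ = 57.75°  ·
  (0,6): δ = 122.95°  ·
  (0,7): δ = 156.43°  ·
  (1,2): δ = 110.31°  ·
  (1,3): δ = 84.22°  ·
  (1,4): δ = 54.67°  ·
  (1,5): δ = 6.86°  ✓
  (1,6): δ = 58.34°  ·
  (1,7): δ = 91.82°  ·
  (2,3): δ = 153.90°  ·
  (2,4): δ = 124.36°  ·
  (2,5): δ = 76.55°  ·
  (2,6): δ = 11.35°  ✓
  (2,7): δ = 22.13°  ✓
  (3,4): δ = 150.46°  ·
  (3,5): δ = 102.64°  ·
  (3,6): δ = 37.45°  ·
  (3,7): δ = 3.97°  ✓
  (4,5): δ = 132.19°  ·
  (4,6): δ = 66.99°  ·
  (4,7): δ = 33.51°  ·
  (5,6): δ = 114.80°  ·
  (5,7): δ = 81.32°  ·
  (6,7): δ = 146.52°  ·
antipodal pairs: 6

count = 6; pairs: (0,3), (0,4), (1,5), (2,6), (2,7), (3,7)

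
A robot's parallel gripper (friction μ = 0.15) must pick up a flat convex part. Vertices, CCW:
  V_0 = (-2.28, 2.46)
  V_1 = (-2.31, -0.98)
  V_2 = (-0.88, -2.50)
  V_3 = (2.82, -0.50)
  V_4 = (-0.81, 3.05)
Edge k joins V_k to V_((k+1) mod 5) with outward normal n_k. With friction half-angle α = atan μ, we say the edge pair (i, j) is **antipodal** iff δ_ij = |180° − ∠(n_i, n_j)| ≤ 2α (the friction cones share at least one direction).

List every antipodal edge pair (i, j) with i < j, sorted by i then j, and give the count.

count = 2; pairs: (1,3), (2,4)

α = atan 0.15 = 8.53°;  2α = 17.06°
n_0 = (-1.0000, +0.0087)
n_1 = (-0.7283, -0.6852)
n_2 = (+0.4755, -0.8797)
n_3 = (+0.6992, +0.7149)
n_4 = (-0.3725, +0.9280)
  (0,1): δ = 136.25°  ·
  (0,2): δ = 61.11°  ·
  (0,3): δ = 46.14°  ·
  (0,4): δ = 112.37°  ·
  (1,2): δ = 104.86°  ·
  (1,3): δ = 2.39°  ✓
  (1,4): δ = 68.62°  ·
  (2,3): δ = 72.75°  ·
  (2,4): δ = 6.52°  ✓
  (3,4): δ = 113.77°  ·
antipodal pairs: 2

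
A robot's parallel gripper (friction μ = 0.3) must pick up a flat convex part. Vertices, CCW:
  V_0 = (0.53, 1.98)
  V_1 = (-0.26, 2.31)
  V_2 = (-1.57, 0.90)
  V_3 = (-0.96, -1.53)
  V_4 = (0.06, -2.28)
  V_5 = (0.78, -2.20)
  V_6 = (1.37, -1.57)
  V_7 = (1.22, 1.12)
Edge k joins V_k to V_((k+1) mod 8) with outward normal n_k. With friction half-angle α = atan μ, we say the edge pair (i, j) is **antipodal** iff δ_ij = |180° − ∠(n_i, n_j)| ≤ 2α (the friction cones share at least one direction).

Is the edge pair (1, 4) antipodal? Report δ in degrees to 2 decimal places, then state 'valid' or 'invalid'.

δ = 40.77°, invalid

α = atan 0.3 = 16.70°;  2α = 33.40°
edge 1: e_1 = (-1.31, -1.41);  n_1 = (-0.7326, +0.6807)
edge 4: e_4 = (+0.72, +0.08);  n_4 = (+0.1104, -0.9939)
∠(n_1, n_4) = 139.23°
δ = |180° − 139.23°| = 40.77°
40.77° > 2α = 33.40°  →  invalid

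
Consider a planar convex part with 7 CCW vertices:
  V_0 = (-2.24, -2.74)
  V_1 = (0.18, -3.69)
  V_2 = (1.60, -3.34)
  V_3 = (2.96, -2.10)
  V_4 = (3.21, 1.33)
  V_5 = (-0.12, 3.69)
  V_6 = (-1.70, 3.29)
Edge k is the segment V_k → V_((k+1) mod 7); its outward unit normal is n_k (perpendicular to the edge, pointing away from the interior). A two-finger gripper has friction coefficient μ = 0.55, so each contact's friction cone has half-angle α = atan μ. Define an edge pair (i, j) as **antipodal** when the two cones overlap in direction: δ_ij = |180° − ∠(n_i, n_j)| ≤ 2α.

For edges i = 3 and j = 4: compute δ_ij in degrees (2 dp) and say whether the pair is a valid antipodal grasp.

α = atan 0.55 = 28.81°;  2α = 57.62°
edge 3: e_3 = (+0.25, +3.43);  n_3 = (+0.9974, -0.0727)
edge 4: e_4 = (-3.33, +2.36);  n_4 = (+0.5782, +0.8159)
∠(n_3, n_4) = 58.84°
δ = |180° − 58.84°| = 121.16°
121.16° > 2α = 57.62°  →  invalid

δ = 121.16°, invalid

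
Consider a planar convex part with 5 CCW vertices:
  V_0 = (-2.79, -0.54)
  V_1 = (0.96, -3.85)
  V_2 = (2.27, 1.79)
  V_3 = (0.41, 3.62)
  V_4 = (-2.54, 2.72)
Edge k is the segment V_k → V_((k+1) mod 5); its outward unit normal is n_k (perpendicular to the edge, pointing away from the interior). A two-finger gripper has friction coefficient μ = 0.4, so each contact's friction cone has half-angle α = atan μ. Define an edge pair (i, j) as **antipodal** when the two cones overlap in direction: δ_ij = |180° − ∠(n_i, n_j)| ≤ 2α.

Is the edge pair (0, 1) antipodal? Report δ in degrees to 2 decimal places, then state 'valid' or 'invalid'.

α = atan 0.4 = 21.80°;  2α = 43.60°
edge 0: e_0 = (+3.75, -3.31);  n_0 = (-0.6618, -0.7497)
edge 1: e_1 = (+1.31, +5.64);  n_1 = (+0.9741, -0.2262)
∠(n_0, n_1) = 118.36°
δ = |180° − 118.36°| = 61.64°
61.64° > 2α = 43.60°  →  invalid

δ = 61.64°, invalid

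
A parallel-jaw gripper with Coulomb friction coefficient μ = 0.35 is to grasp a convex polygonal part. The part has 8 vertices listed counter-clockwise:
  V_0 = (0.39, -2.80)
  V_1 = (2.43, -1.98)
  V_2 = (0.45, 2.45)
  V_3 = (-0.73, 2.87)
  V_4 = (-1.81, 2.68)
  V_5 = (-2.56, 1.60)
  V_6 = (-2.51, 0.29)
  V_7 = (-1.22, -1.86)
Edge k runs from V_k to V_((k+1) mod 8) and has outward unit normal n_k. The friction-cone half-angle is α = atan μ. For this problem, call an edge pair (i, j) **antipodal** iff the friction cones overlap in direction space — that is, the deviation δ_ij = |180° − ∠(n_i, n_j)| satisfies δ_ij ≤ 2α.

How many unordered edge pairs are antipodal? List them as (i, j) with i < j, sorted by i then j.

α = atan 0.35 = 19.29°;  2α = 38.58°
n_0 = (+0.3730, -0.9278)
n_1 = (+0.9130, +0.4080)
n_2 = (+0.3353, +0.9421)
n_3 = (-0.1733, +0.9849)
n_4 = (-0.8214, +0.5704)
n_5 = (-0.9993, -0.0381)
n_6 = (-0.8575, -0.5145)
n_7 = (-0.5042, -0.8636)
  (0,1): δ = 87.82°  ·
  (0,2): δ = 41.49°  ·
  (0,3): δ = 11.92°  ✓
  (0,4): δ = 33.32°  ✓
  (0,5): δ = 70.29°  ·
  (0,6): δ = 99.07°  ·
  (0,7): δ = 127.82°  ·
  (1,2): δ = 133.67°  ·
  (1,3): δ = 104.10°  ·
  (1,4): δ = 58.86°  ·
  (1,5): δ = 21.90°  ✓
  (1,6): δ = 6.88°  ✓
  (1,7): δ = 35.64°  ✓
  (2,3): δ = 150.43°  ·
  (2,4): δ = 105.19°  ·
  (2,5): δ = 68.22°  ·
  (2,6): δ = 39.44°  ·
  (2,7): δ = 10.69°  ✓
  (3,4): δ = 134.76°  ·
  (3,5): δ = 97.79°  ·
  (3,6): δ = 69.01°  ·
  (3,7): δ = 40.26°  ·
  (4,5): δ = 143.04°  ·
  (4,6): δ = 114.26°  ·
  (4,7): δ = 85.50°  ·
  (5,6): δ = 151.22°  ·
  (5,7): δ = 122.46°  ·
  (6,7): δ = 151.24°  ·
antipodal pairs: 6

count = 6; pairs: (0,3), (0,4), (1,5), (1,6), (1,7), (2,7)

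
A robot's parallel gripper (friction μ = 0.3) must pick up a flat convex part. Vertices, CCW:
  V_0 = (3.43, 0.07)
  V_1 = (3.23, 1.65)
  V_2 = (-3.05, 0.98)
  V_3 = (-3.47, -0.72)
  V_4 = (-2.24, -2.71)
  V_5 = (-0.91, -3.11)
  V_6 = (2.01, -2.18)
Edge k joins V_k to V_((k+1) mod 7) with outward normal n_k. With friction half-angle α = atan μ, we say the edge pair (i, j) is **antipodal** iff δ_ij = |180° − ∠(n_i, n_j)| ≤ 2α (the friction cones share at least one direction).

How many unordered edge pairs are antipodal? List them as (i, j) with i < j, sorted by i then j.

count = 5; pairs: (0,2), (0,3), (1,4), (1,5), (2,6)

α = atan 0.3 = 16.70°;  2α = 33.40°
n_0 = (+0.9921, +0.1256)
n_1 = (-0.1061, +0.9944)
n_2 = (-0.9708, +0.2398)
n_3 = (-0.8506, -0.5258)
n_4 = (-0.2880, -0.9576)
n_5 = (+0.3035, -0.9528)
n_6 = (+0.8457, -0.5337)
  (0,1): δ = 91.12°  ·
  (0,2): δ = 21.09°  ✓
  (0,3): δ = 24.51°  ✓
  (0,4): δ = 66.05°  ·
  (0,5): δ = 100.45°  ·
  (0,6): δ = 140.53°  ·
  (1,2): δ = 109.97°  ·
  (1,3): δ = 64.37°  ·
  (1,4): δ = 22.83°  ✓
  (1,5): δ = 11.58°  ✓
  (1,6): δ = 51.65°  ·
  (2,3): δ = 134.40°  ·
  (2,4): δ = 92.86°  ·
  (2,5): δ = 58.46°  ·
  (2,6): δ = 18.38°  ✓
  (3,4): δ = 138.46°  ·
  (3,5): δ = 104.05°  ·
  (3,6): δ = 63.98°  ·
  (4,5): δ = 145.59°  ·
  (4,6): δ = 105.52°  ·
  (5,6): δ = 139.92°  ·
antipodal pairs: 5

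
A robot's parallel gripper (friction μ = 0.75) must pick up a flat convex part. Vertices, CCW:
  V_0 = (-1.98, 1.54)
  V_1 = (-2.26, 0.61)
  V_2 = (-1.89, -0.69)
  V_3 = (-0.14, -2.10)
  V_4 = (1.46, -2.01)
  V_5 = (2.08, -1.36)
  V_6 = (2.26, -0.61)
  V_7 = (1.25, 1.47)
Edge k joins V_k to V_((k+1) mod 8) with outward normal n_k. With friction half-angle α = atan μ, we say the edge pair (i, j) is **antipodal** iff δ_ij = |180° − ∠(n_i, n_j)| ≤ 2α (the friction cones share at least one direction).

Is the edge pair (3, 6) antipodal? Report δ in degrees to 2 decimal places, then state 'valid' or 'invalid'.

δ = 67.32°, valid

α = atan 0.75 = 36.87°;  2α = 73.74°
edge 3: e_3 = (+1.60, +0.09);  n_3 = (+0.0562, -0.9984)
edge 6: e_6 = (-1.01, +2.08);  n_6 = (+0.8996, +0.4368)
∠(n_3, n_6) = 112.68°
δ = |180° − 112.68°| = 67.32°
67.32° ≤ 2α = 73.74°  →  valid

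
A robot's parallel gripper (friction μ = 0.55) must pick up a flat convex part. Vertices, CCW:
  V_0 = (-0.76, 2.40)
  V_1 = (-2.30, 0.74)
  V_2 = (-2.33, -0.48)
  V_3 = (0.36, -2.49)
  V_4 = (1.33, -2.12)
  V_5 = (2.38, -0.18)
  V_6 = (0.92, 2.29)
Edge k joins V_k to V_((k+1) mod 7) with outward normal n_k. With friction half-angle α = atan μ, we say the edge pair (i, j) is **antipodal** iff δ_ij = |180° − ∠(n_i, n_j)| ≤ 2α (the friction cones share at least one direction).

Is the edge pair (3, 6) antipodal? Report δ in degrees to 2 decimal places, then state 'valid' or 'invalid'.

α = atan 0.55 = 28.81°;  2α = 57.62°
edge 3: e_3 = (+0.97, +0.37);  n_3 = (+0.3564, -0.9343)
edge 6: e_6 = (-1.68, +0.11);  n_6 = (+0.0653, +0.9979)
∠(n_3, n_6) = 155.37°
δ = |180° − 155.37°| = 24.63°
24.63° ≤ 2α = 57.62°  →  valid

δ = 24.63°, valid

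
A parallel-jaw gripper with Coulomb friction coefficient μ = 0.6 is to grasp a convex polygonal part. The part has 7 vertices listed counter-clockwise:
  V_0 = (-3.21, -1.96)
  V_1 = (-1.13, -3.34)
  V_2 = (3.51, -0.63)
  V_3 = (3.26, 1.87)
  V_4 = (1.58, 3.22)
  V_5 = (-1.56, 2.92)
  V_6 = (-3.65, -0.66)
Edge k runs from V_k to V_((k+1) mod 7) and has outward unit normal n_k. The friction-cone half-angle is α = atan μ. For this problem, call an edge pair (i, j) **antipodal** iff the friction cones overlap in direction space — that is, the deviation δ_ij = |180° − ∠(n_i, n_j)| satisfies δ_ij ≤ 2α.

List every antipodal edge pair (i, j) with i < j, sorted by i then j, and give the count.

α = atan 0.6 = 30.96°;  2α = 61.93°
n_0 = (-0.5528, -0.8333)
n_1 = (+0.5043, -0.8635)
n_2 = (+0.9950, +0.0995)
n_3 = (+0.6264, +0.7795)
n_4 = (-0.0951, +0.9955)
n_5 = (-0.8636, +0.5042)
n_6 = (-0.9472, -0.3206)
  (0,1): δ = 116.15°  ·
  (0,2): δ = 50.73°  ✓
  (0,3): δ = 5.22°  ✓
  (0,4): δ = 39.02°  ✓
  (0,5): δ = 93.29°  ·
  (0,6): δ = 142.26°  ·
  (1,2): δ = 114.58°  ·
  (1,3): δ = 69.07°  ·
  (1,4): δ = 24.83°  ✓
  (1,5): δ = 29.44°  ✓
  (1,6): δ = 78.41°  ·
  (2,3): δ = 134.49°  ·
  (2,4): δ = 90.25°  ·
  (2,5): δ = 35.99°  ✓
  (2,6): δ = 12.99°  ✓
  (3,4): δ = 135.76°  ·
  (3,5): δ = 81.49°  ·
  (3,6): δ = 32.52°  ✓
  (4,5): δ = 125.73°  ·
  (4,6): δ = 76.76°  ·
  (5,6): δ = 131.02°  ·
antipodal pairs: 8

count = 8; pairs: (0,2), (0,3), (0,4), (1,4), (1,5), (2,5), (2,6), (3,6)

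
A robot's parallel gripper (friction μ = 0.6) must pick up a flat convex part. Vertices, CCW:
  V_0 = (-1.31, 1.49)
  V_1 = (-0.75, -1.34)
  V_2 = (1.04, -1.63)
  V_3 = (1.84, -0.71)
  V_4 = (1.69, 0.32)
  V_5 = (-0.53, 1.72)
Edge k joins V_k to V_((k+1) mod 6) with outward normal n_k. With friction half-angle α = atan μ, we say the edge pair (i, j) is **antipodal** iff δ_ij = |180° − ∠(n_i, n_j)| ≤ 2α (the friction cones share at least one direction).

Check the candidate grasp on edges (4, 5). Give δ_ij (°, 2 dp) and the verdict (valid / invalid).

α = atan 0.6 = 30.96°;  2α = 61.93°
edge 4: e_4 = (-2.22, +1.40);  n_4 = (+0.5334, +0.8459)
edge 5: e_5 = (-0.78, -0.23);  n_5 = (-0.2828, +0.9592)
∠(n_4, n_5) = 48.67°
δ = |180° − 48.67°| = 131.33°
131.33° > 2α = 61.93°  →  invalid

δ = 131.33°, invalid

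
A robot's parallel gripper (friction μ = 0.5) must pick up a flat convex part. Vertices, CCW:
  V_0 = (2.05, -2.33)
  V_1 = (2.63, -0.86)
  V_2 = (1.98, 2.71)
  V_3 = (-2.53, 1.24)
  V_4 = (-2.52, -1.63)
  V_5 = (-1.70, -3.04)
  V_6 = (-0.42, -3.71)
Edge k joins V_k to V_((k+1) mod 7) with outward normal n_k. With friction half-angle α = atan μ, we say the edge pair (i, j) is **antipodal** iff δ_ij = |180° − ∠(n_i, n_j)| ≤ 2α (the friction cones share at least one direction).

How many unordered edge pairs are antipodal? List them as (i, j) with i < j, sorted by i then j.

count = 8; pairs: (0,2), (0,3), (0,4), (1,3), (1,4), (1,5), (2,5), (2,6)

α = atan 0.5 = 26.57°;  2α = 53.13°
n_0 = (+0.9302, -0.3670)
n_1 = (+0.9838, +0.1791)
n_2 = (-0.3099, +0.9508)
n_3 = (-1.0000, -0.0035)
n_4 = (-0.8644, -0.5027)
n_5 = (-0.4637, -0.8860)
n_6 = (+0.4877, -0.8730)
  (0,1): δ = 148.15°  ·
  (0,2): δ = 50.41°  ✓
  (0,3): δ = 21.73°  ✓
  (0,4): δ = 51.71°  ✓
  (0,5): δ = 83.90°  ·
  (0,6): δ = 140.72°  ·
  (1,2): δ = 82.27°  ·
  (1,3): δ = 10.12°  ✓
  (1,4): δ = 19.86°  ✓
  (1,5): δ = 52.05°  ✓
  (1,6): δ = 108.87°  ·
  (2,3): δ = 107.85°  ·
  (2,4): δ = 77.87°  ·
  (2,5): δ = 45.68°  ✓
  (2,6): δ = 11.14°  ✓
  (3,4): δ = 150.02°  ·
  (3,5): δ = 117.83°  ·
  (3,6): δ = 61.01°  ·
  (4,5): δ = 147.81°  ·
  (4,6): δ = 90.99°  ·
  (5,6): δ = 123.18°  ·
antipodal pairs: 8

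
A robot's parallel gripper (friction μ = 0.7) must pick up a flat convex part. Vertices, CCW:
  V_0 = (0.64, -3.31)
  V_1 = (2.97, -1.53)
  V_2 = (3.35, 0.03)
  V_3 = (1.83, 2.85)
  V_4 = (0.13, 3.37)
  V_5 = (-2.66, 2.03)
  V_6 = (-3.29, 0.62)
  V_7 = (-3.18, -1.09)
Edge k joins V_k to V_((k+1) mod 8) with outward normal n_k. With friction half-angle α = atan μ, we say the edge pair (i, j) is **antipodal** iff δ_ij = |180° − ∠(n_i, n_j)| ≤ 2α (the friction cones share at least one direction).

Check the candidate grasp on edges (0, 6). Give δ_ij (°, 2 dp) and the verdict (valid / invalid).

δ = 56.30°, valid

α = atan 0.7 = 34.99°;  2α = 69.98°
edge 0: e_0 = (+2.33, +1.78);  n_0 = (+0.6071, -0.7946)
edge 6: e_6 = (+0.11, -1.71);  n_6 = (-0.9979, -0.0642)
∠(n_0, n_6) = 123.70°
δ = |180° − 123.70°| = 56.30°
56.30° ≤ 2α = 69.98°  →  valid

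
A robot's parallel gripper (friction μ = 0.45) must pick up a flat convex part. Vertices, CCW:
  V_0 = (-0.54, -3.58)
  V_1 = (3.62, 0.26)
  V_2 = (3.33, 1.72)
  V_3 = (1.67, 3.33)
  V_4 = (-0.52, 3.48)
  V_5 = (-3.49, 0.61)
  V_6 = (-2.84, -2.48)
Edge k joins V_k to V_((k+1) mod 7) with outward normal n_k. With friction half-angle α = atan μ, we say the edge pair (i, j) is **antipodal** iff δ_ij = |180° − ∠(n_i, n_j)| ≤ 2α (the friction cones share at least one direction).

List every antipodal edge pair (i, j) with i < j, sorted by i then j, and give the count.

α = atan 0.45 = 24.23°;  2α = 48.46°
n_0 = (+0.6783, -0.7348)
n_1 = (+0.9808, +0.1948)
n_2 = (+0.6962, +0.7178)
n_3 = (+0.0683, +0.9977)
n_4 = (-0.6949, +0.7191)
n_5 = (-0.9786, -0.2059)
n_6 = (-0.4315, -0.9021)
  (0,1): δ = 121.47°  ·
  (0,2): δ = 86.83°  ·
  (0,3): δ = 46.63°  ✓
  (0,4): δ = 1.31°  ✓
  (0,5): δ = 59.17°  ·
  (0,6): δ = 111.73°  ·
  (1,2): δ = 145.36°  ·
  (1,3): δ = 105.15°  ·
  (1,4): δ = 57.22°  ·
  (1,5): δ = 0.64°  ✓
  (1,6): δ = 53.21°  ·
  (2,3): δ = 139.79°  ·
  (2,4): δ = 91.86°  ·
  (2,5): δ = 34.00°  ✓
  (2,6): δ = 18.56°  ✓
  (3,4): δ = 132.06°  ·
  (3,5): δ = 74.20°  ·
  (3,6): δ = 21.64°  ✓
  (4,5): δ = 122.14°  ·
  (4,6): δ = 69.58°  ·
  (5,6): δ = 127.44°  ·
antipodal pairs: 6

count = 6; pairs: (0,3), (0,4), (1,5), (2,5), (2,6), (3,6)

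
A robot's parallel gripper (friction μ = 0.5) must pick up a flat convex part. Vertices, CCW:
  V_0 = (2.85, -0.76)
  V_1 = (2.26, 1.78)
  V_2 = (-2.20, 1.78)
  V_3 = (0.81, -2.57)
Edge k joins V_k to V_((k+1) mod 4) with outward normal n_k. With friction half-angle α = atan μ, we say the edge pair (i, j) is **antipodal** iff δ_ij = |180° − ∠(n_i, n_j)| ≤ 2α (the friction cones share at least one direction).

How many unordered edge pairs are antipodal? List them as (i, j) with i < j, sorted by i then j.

count = 2; pairs: (0,2), (1,3)

α = atan 0.5 = 26.57°;  2α = 53.13°
n_0 = (+0.9741, +0.2263)
n_1 = (+0.0000, +1.0000)
n_2 = (-0.8223, -0.5690)
n_3 = (+0.6637, -0.7480)
  (0,1): δ = 103.08°  ·
  (0,2): δ = 21.60°  ✓
  (0,3): δ = 118.50°  ·
  (1,2): δ = 55.32°  ·
  (1,3): δ = 41.58°  ✓
  (2,3): δ = 83.10°  ·
antipodal pairs: 2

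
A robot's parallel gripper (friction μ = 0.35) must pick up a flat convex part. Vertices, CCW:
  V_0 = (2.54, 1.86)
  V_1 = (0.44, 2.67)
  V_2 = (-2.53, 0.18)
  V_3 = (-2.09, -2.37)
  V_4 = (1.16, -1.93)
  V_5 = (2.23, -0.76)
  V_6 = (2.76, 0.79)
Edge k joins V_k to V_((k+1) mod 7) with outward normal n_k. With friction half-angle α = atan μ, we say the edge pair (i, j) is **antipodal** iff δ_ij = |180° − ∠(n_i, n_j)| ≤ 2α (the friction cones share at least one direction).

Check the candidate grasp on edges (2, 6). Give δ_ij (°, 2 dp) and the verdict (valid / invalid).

δ = 1.83°, valid

α = atan 0.35 = 19.29°;  2α = 38.58°
edge 2: e_2 = (+0.44, -2.55);  n_2 = (-0.9854, -0.1700)
edge 6: e_6 = (-0.22, +1.07);  n_6 = (+0.9795, +0.2014)
∠(n_2, n_6) = 178.17°
δ = |180° − 178.17°| = 1.83°
1.83° ≤ 2α = 38.58°  →  valid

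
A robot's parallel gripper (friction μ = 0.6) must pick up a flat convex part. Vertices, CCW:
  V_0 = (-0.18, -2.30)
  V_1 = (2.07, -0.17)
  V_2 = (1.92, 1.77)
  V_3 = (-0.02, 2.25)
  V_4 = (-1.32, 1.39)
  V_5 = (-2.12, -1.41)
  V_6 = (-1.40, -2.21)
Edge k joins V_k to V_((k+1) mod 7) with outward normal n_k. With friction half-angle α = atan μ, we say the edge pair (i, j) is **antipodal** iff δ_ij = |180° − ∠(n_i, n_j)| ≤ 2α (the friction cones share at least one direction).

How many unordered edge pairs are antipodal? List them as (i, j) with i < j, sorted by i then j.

count = 9; pairs: (0,2), (0,3), (0,4), (1,3), (1,4), (1,5), (2,5), (2,6), (3,6)

α = atan 0.6 = 30.96°;  2α = 61.93°
n_0 = (+0.6875, -0.7262)
n_1 = (+0.9970, +0.0771)
n_2 = (+0.2402, +0.9707)
n_3 = (-0.5517, +0.8340)
n_4 = (-0.9615, +0.2747)
n_5 = (-0.7433, -0.6690)
n_6 = (-0.0736, -0.9973)
  (0,1): δ = 129.01°  ·
  (0,2): δ = 57.33°  ✓
  (0,3): δ = 9.94°  ✓
  (0,4): δ = 30.62°  ✓
  (0,5): δ = 88.56°  ·
  (0,6): δ = 132.35°  ·
  (1,2): δ = 108.32°  ·
  (1,3): δ = 60.94°  ✓
  (1,4): δ = 20.37°  ✓
  (1,5): δ = 37.57°  ✓
  (1,6): δ = 81.36°  ·
  (2,3): δ = 132.62°  ·
  (2,4): δ = 92.05°  ·
  (2,5): δ = 34.12°  ✓
  (2,6): δ = 9.68°  ✓
  (3,4): δ = 139.43°  ·
  (3,5): δ = 81.50°  ·
  (3,6): δ = 37.71°  ✓
  (4,5): δ = 122.07°  ·
  (4,6): δ = 78.27°  ·
  (5,6): δ = 136.21°  ·
antipodal pairs: 9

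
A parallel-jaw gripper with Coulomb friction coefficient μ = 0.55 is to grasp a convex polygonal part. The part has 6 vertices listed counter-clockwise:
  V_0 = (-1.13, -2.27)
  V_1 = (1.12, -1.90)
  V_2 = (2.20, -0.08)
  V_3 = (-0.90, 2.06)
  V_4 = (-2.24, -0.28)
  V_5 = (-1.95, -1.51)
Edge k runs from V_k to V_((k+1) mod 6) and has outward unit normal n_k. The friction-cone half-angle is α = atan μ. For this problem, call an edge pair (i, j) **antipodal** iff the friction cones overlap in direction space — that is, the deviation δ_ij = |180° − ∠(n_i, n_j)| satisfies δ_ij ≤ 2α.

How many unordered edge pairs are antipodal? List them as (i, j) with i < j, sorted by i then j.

count = 6; pairs: (0,2), (0,3), (1,3), (1,4), (2,4), (2,5)

α = atan 0.55 = 28.81°;  2α = 57.62°
n_0 = (+0.1623, -0.9867)
n_1 = (+0.8600, -0.5103)
n_2 = (+0.5681, +0.8230)
n_3 = (-0.8678, +0.4969)
n_4 = (-0.9733, -0.2295)
n_5 = (-0.6798, -0.7334)
  (0,1): δ = 130.02°  ·
  (0,2): δ = 43.96°  ✓
  (0,3): δ = 50.86°  ✓
  (0,4): δ = 93.93°  ·
  (0,5): δ = 127.84°  ·
  (1,2): δ = 93.93°  ·
  (1,3): δ = 0.89°  ✓
  (1,4): δ = 43.95°  ✓
  (1,5): δ = 77.86°  ·
  (2,3): δ = 85.18°  ·
  (2,4): δ = 42.12°  ✓
  (2,5): δ = 8.21°  ✓
  (3,4): δ = 136.94°  ·
  (3,5): δ = 103.03°  ·
  (4,5): δ = 146.09°  ·
antipodal pairs: 6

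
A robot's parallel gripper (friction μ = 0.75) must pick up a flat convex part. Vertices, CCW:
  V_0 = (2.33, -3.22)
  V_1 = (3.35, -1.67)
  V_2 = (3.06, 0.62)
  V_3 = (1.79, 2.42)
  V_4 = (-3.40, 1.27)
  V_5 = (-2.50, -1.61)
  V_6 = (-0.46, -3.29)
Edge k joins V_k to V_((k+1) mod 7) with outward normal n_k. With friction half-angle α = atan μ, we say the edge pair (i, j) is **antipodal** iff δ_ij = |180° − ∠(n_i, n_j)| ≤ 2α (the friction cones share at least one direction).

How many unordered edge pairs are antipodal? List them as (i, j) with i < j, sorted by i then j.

α = atan 0.75 = 36.87°;  2α = 73.74°
n_0 = (+0.8354, -0.5497)
n_1 = (+0.9921, +0.1256)
n_2 = (+0.8171, +0.5765)
n_3 = (-0.2163, +0.9763)
n_4 = (-0.9545, -0.2983)
n_5 = (-0.6357, -0.7719)
n_6 = (+0.0251, -0.9997)
  (0,1): δ = 139.44°  ·
  (0,2): δ = 111.45°  ·
  (0,3): δ = 44.16°  ✓
  (0,4): δ = 50.70°  ✓
  (0,5): δ = 83.88°  ·
  (0,6): δ = 124.78°  ·
  (1,2): δ = 152.01°  ·
  (1,3): δ = 84.72°  ·
  (1,4): δ = 10.14°  ✓
  (1,5): δ = 43.31°  ✓
  (1,6): δ = 84.22°  ·
  (2,3): δ = 112.71°  ·
  (2,4): δ = 17.85°  ✓
  (2,5): δ = 15.32°  ✓
  (2,6): δ = 56.23°  ✓
  (3,4): δ = 85.14°  ·
  (3,5): δ = 51.97°  ✓
  (3,6): δ = 11.06°  ✓
  (4,5): δ = 146.83°  ·
  (4,6): δ = 105.92°  ·
  (5,6): δ = 139.09°  ·
antipodal pairs: 9

count = 9; pairs: (0,3), (0,4), (1,4), (1,5), (2,4), (2,5), (2,6), (3,5), (3,6)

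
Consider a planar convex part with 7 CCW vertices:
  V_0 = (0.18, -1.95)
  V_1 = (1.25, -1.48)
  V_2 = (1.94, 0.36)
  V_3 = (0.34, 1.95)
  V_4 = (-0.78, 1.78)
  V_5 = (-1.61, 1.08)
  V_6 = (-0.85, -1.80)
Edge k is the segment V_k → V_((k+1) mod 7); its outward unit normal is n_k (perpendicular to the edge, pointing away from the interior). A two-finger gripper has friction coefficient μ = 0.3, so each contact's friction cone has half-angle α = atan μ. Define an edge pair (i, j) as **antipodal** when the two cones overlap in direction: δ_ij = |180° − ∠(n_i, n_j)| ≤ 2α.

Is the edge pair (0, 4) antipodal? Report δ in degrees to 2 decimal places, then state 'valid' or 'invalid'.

α = atan 0.3 = 16.70°;  2α = 33.40°
edge 0: e_0 = (+1.07, +0.47);  n_0 = (+0.4022, -0.9156)
edge 4: e_4 = (-0.83, -0.70);  n_4 = (-0.6447, +0.7644)
∠(n_0, n_4) = 163.57°
δ = |180° − 163.57°| = 16.43°
16.43° ≤ 2α = 33.40°  →  valid

δ = 16.43°, valid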